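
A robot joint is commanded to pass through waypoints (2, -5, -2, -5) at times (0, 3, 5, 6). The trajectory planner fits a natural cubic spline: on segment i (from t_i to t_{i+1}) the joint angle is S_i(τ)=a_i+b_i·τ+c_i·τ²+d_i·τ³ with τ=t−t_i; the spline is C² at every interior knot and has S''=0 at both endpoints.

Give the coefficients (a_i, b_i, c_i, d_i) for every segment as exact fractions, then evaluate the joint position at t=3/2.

  seg 0: a=2 b=-85/21 c=0 d=4/21
  seg 1: a=-5 b=23/21 c=12/7 d=-127/168
  seg 2: a=-2 b=-47/42 c=-79/28 d=79/84
S(3/2) = -24/7

Δ: Δ0=-7/3, Δ1=3/2, Δ2=-3
row 1: diag=10, rhs=23; c'=1/5, d'=23/10
row 2: denom=6−2·1/5=28/5; d'=(-27−2·23/10)/(28/5)=-79/14
back: M2=-79/14
back: M1=23/10−1/5·-79/14=24/7
M: M0=0, M1=24/7, M2=-79/14, M3=0
seg 0: a=2, c=M0/2=0, d=(M1−M0)/(6·3)=4/21, b=Δ0−h0·(2M0+M1)/6=-85/21
seg 1: a=-5, c=M1/2=12/7, d=(M2−M1)/(6·2)=-127/168, b=Δ1−h1·(2M1+M2)/6=23/21
seg 2: a=-2, c=M2/2=-79/28, d=(M3−M2)/(6·1)=79/84, b=Δ2−h2·(2M2+M3)/6=-47/42
t_q=3/2 → seg 0, τ=3/2; S=2+-85/21·τ+0·τ²+4/21·τ³=-24/7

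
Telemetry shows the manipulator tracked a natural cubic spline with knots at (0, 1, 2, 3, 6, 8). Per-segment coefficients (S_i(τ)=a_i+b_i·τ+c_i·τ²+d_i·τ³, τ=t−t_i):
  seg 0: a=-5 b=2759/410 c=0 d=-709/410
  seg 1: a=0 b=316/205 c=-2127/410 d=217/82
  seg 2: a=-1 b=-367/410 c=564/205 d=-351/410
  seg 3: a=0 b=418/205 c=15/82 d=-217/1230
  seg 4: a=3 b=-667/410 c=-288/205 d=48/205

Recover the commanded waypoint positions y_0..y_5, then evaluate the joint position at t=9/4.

y_0=-5 y_1=0 y_2=-1 y_3=0 y_4=3 y_5=-4
S(9/4) = -27951/26240

y_0 = S_0(0) = a_0 = -5
y_1 = S_1(0) = a_1 = 0
y_2 = S_2(0) = a_2 = -1
y_3 = S_3(0) = a_3 = 0
y_4 = S_4(0) = a_4 = 3
y_5 = S_4(2) = -4
t_q=9/4 is in segment 2 (τ=1/4); S_2(τ)=-27951/26240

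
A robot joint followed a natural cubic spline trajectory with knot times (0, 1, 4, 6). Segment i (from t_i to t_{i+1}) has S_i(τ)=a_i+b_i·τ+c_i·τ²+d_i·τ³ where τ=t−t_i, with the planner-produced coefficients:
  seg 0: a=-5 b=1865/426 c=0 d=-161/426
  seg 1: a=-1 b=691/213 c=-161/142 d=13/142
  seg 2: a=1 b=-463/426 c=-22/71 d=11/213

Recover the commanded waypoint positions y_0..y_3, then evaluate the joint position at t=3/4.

y_0 = S_0(0) = a_0 = -5
y_1 = S_1(0) = a_1 = -1
y_2 = S_2(0) = a_2 = 1
y_3 = S_2(2) = -2
t_q=3/4 is in segment 0 (τ=3/4); S_0(τ)=-17049/9088

y_0=-5 y_1=-1 y_2=1 y_3=-2
S(3/4) = -17049/9088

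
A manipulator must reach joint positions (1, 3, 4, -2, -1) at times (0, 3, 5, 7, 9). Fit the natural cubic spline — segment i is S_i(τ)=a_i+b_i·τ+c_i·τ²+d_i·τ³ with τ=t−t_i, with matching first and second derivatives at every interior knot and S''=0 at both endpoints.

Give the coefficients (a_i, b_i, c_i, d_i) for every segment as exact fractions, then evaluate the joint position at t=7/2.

  seg 0: a=1 b=149/426 c=0 d=5/142
  seg 1: a=3 b=277/213 c=45/142 d=-611/1704
  seg 2: a=4 b=-739/426 c=-521/284 d=128/213
  seg 3: a=-2 b=-793/426 c=503/284 d=-503/1704
S(7/2) = 16743/4544

Δ: Δ0=2/3, Δ1=1/2, Δ2=-3, Δ3=1/2
row 1: diag=10, rhs=-1; c'=1/5, d'=-1/10
row 2: denom=8−2·1/5=38/5; d'=(-21−2·-1/10)/(38/5)=-52/19
row 3: denom=8−2·5/19=142/19; d'=(21−2·-52/19)/(142/19)=503/142
back: M3=503/142
back: M2=-52/19−5/19·503/142=-521/142
back: M1=-1/10−1/5·-521/142=45/71
M: M0=0, M1=45/71, M2=-521/142, M3=503/142, M4=0
seg 0: a=1, c=M0/2=0, d=(M1−M0)/(6·3)=5/142, b=Δ0−h0·(2M0+M1)/6=149/426
seg 1: a=3, c=M1/2=45/142, d=(M2−M1)/(6·2)=-611/1704, b=Δ1−h1·(2M1+M2)/6=277/213
seg 2: a=4, c=M2/2=-521/284, d=(M3−M2)/(6·2)=128/213, b=Δ2−h2·(2M2+M3)/6=-739/426
seg 3: a=-2, c=M3/2=503/284, d=(M4−M3)/(6·2)=-503/1704, b=Δ3−h3·(2M3+M4)/6=-793/426
t_q=7/2 → seg 1, τ=1/2; S=3+277/213·τ+45/142·τ²+-611/1704·τ³=16743/4544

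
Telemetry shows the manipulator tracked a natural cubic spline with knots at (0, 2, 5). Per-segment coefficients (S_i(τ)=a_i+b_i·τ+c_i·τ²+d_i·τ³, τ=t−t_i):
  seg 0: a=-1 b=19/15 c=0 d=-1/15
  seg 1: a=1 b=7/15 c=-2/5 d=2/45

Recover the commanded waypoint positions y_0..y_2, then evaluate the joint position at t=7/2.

y_0 = S_0(0) = a_0 = -1
y_1 = S_1(0) = a_1 = 1
y_2 = S_1(3) = 0
t_q=7/2 is in segment 1 (τ=3/2); S_1(τ)=19/20

y_0=-1 y_1=1 y_2=0
S(7/2) = 19/20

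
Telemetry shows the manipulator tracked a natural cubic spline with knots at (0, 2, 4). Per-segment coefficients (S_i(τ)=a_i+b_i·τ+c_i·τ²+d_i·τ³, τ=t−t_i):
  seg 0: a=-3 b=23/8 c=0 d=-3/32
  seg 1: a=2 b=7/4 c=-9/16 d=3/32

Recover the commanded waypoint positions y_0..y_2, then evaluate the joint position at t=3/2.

y_0 = S_0(0) = a_0 = -3
y_1 = S_1(0) = a_1 = 2
y_2 = S_1(2) = 4
t_q=3/2 is in segment 0 (τ=3/2); S_0(τ)=255/256

y_0=-3 y_1=2 y_2=4
S(3/2) = 255/256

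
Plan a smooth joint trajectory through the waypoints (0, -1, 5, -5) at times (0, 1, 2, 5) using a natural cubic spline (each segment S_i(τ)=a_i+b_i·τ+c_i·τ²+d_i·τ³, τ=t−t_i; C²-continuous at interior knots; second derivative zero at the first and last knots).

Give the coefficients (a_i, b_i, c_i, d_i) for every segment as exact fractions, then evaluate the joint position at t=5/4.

  seg 0: a=0 b=-289/93 c=0 d=196/93
  seg 1: a=-1 b=299/93 c=196/31 d=-329/93
  seg 2: a=5 b=488/93 c=-133/31 d=133/279
S(5/4) = 285/1984

Δ: Δ0=-1, Δ1=6, Δ2=-10/3
row 1: diag=4, rhs=42; c'=1/4, d'=21/2
row 2: denom=8−1·1/4=31/4; d'=(-56−1·21/2)/(31/4)=-266/31
back: M2=-266/31
back: M1=21/2−1/4·-266/31=392/31
M: M0=0, M1=392/31, M2=-266/31, M3=0
seg 0: a=0, c=M0/2=0, d=(M1−M0)/(6·1)=196/93, b=Δ0−h0·(2M0+M1)/6=-289/93
seg 1: a=-1, c=M1/2=196/31, d=(M2−M1)/(6·1)=-329/93, b=Δ1−h1·(2M1+M2)/6=299/93
seg 2: a=5, c=M2/2=-133/31, d=(M3−M2)/(6·3)=133/279, b=Δ2−h2·(2M2+M3)/6=488/93
t_q=5/4 → seg 1, τ=1/4; S=-1+299/93·τ+196/31·τ²+-329/93·τ³=285/1984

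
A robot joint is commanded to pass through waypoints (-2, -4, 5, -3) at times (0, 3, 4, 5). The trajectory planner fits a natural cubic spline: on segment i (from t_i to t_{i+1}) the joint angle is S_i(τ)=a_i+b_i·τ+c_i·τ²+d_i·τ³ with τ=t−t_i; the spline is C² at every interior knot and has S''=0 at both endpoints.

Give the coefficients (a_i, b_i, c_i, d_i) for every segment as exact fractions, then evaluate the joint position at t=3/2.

  seg 0: a=-2 b=-563/93 c=0 d=167/279
  seg 1: a=-4 b=940/93 c=167/31 d=-604/93
  seg 2: a=5 b=130/93 c=-437/31 d=437/93
S(3/2) = -2247/248

Δ: Δ0=-2/3, Δ1=9, Δ2=-8
row 1: diag=8, rhs=58; c'=1/8, d'=29/4
row 2: denom=4−1·1/8=31/8; d'=(-102−1·29/4)/(31/8)=-874/31
back: M2=-874/31
back: M1=29/4−1/8·-874/31=334/31
M: M0=0, M1=334/31, M2=-874/31, M3=0
seg 0: a=-2, c=M0/2=0, d=(M1−M0)/(6·3)=167/279, b=Δ0−h0·(2M0+M1)/6=-563/93
seg 1: a=-4, c=M1/2=167/31, d=(M2−M1)/(6·1)=-604/93, b=Δ1−h1·(2M1+M2)/6=940/93
seg 2: a=5, c=M2/2=-437/31, d=(M3−M2)/(6·1)=437/93, b=Δ2−h2·(2M2+M3)/6=130/93
t_q=3/2 → seg 0, τ=3/2; S=-2+-563/93·τ+0·τ²+167/279·τ³=-2247/248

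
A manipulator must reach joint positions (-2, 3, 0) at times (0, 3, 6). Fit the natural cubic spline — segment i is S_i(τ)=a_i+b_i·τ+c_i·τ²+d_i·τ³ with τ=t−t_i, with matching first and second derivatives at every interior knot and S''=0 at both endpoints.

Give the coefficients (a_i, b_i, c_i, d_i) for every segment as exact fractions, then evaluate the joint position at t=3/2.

Δ: Δ0=5/3, Δ1=-1
row 1: diag=12, rhs=-16; c'=1/4, d'=-4/3
back: M1=-4/3
M: M0=0, M1=-4/3, M2=0
seg 0: a=-2, c=M0/2=0, d=(M1−M0)/(6·3)=-2/27, b=Δ0−h0·(2M0+M1)/6=7/3
seg 1: a=3, c=M1/2=-2/3, d=(M2−M1)/(6·3)=2/27, b=Δ1−h1·(2M1+M2)/6=1/3
t_q=3/2 → seg 0, τ=3/2; S=-2+7/3·τ+0·τ²+-2/27·τ³=5/4

  seg 0: a=-2 b=7/3 c=0 d=-2/27
  seg 1: a=3 b=1/3 c=-2/3 d=2/27
S(3/2) = 5/4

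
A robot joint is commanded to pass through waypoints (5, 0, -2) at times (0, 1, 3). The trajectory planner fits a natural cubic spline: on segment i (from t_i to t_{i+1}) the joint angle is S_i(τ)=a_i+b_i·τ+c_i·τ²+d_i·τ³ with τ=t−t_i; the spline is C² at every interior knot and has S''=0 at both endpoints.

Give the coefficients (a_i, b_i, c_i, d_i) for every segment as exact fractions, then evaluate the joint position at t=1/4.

  seg 0: a=5 b=-17/3 c=0 d=2/3
  seg 1: a=0 b=-11/3 c=2 d=-1/3
S(1/4) = 115/32

Δ: Δ0=-5, Δ1=-1
row 1: diag=6, rhs=24; c'=1/3, d'=4
back: M1=4
M: M0=0, M1=4, M2=0
seg 0: a=5, c=M0/2=0, d=(M1−M0)/(6·1)=2/3, b=Δ0−h0·(2M0+M1)/6=-17/3
seg 1: a=0, c=M1/2=2, d=(M2−M1)/(6·2)=-1/3, b=Δ1−h1·(2M1+M2)/6=-11/3
t_q=1/4 → seg 0, τ=1/4; S=5+-17/3·τ+0·τ²+2/3·τ³=115/32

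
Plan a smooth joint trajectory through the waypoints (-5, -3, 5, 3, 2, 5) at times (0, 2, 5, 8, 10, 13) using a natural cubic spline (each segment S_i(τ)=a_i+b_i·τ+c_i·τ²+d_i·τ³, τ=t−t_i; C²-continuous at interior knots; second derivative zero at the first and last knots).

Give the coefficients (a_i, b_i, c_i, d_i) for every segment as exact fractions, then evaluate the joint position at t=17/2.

  seg 0: a=-5 b=120/271 c=0 d=151/1084
  seg 1: a=-3 b=573/271 c=453/542 d=-3179/14634
  seg 2: a=5 b=685/542 c=-910/813 d=2321/14634
  seg 3: a=3 b=-317/271 c=167/542 d=29/2168
  seg 4: a=2 b=121/542 c=421/1084 d=-421/9756
S(17/2) = 43253/17344

Δ: Δ0=1, Δ1=8/3, Δ2=-2/3, Δ3=-1/2, Δ4=1
row 1: diag=10, rhs=10; c'=3/10, d'=1
row 2: denom=12−3·3/10=111/10; d'=(-20−3·1)/(111/10)=-230/111
row 3: denom=10−3·10/37=340/37; d'=(1−3·-230/111)/(340/37)=267/340
row 4: denom=10−2·37/170=813/85; d'=(9−2·267/340)/(813/85)=421/542
back: M4=421/542
back: M3=267/340−37/170·421/542=167/271
back: M2=-230/111−10/37·167/271=-1820/813
back: M1=1−3/10·-1820/813=453/271
M: M0=0, M1=453/271, M2=-1820/813, M3=167/271, M4=421/542, M5=0
seg 0: a=-5, c=M0/2=0, d=(M1−M0)/(6·2)=151/1084, b=Δ0−h0·(2M0+M1)/6=120/271
seg 1: a=-3, c=M1/2=453/542, d=(M2−M1)/(6·3)=-3179/14634, b=Δ1−h1·(2M1+M2)/6=573/271
seg 2: a=5, c=M2/2=-910/813, d=(M3−M2)/(6·3)=2321/14634, b=Δ2−h2·(2M2+M3)/6=685/542
seg 3: a=3, c=M3/2=167/542, d=(M4−M3)/(6·2)=29/2168, b=Δ3−h3·(2M3+M4)/6=-317/271
seg 4: a=2, c=M4/2=421/1084, d=(M5−M4)/(6·3)=-421/9756, b=Δ4−h4·(2M4+M5)/6=121/542
t_q=17/2 → seg 3, τ=1/2; S=3+-317/271·τ+167/542·τ²+29/2168·τ³=43253/17344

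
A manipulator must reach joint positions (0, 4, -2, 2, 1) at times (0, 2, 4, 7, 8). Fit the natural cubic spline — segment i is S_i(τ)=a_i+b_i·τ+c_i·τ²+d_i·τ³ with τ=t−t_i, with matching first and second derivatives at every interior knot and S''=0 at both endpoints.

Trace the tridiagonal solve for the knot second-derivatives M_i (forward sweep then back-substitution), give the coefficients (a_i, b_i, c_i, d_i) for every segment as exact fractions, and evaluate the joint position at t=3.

  seg 0: a=0 b=2923/804 c=0 d=-1315/3216
  seg 1: a=4 b=-511/402 c=-1315/536 d=2555/3216
  seg 2: a=-2 b=-1247/804 c=155/67 d=-1087/2412
  seg 3: a=2 b=65/402 c=-467/268 d=467/804
S(3) = 1147/1072

Δ: Δ0=2, Δ1=-3, Δ2=4/3, Δ3=-1
row 1: diag=8, rhs=-30; c'=1/4, d'=-15/4
row 2: denom=10−2·1/4=19/2; d'=(26−2·-15/4)/(19/2)=67/19
row 3: denom=8−3·6/19=134/19; d'=(-14−3·67/19)/(134/19)=-467/134
back: M3=-467/134
back: M2=67/19−6/19·-467/134=310/67
back: M1=-15/4−1/4·310/67=-1315/268
M: M0=0, M1=-1315/268, M2=310/67, M3=-467/134, M4=0
seg 0: a=0, c=M0/2=0, d=(M1−M0)/(6·2)=-1315/3216, b=Δ0−h0·(2M0+M1)/6=2923/804
seg 1: a=4, c=M1/2=-1315/536, d=(M2−M1)/(6·2)=2555/3216, b=Δ1−h1·(2M1+M2)/6=-511/402
seg 2: a=-2, c=M2/2=155/67, d=(M3−M2)/(6·3)=-1087/2412, b=Δ2−h2·(2M2+M3)/6=-1247/804
seg 3: a=2, c=M3/2=-467/268, d=(M4−M3)/(6·1)=467/804, b=Δ3−h3·(2M3+M4)/6=65/402
t_q=3 → seg 1, τ=1; S=4+-511/402·τ+-1315/536·τ²+2555/3216·τ³=1147/1072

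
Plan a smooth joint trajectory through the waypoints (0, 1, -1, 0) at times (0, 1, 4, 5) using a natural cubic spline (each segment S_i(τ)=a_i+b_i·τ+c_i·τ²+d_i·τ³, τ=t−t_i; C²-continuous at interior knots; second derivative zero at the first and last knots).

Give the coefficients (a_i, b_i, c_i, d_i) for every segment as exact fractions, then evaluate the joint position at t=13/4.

Δ: Δ0=1, Δ1=-2/3, Δ2=1
row 1: diag=8, rhs=-10; c'=3/8, d'=-5/4
row 2: denom=8−3·3/8=55/8; d'=(10−3·-5/4)/(55/8)=2
back: M2=2
back: M1=-5/4−3/8·2=-2
M: M0=0, M1=-2, M2=2, M3=0
seg 0: a=0, c=M0/2=0, d=(M1−M0)/(6·1)=-1/3, b=Δ0−h0·(2M0+M1)/6=4/3
seg 1: a=1, c=M1/2=-1, d=(M2−M1)/(6·3)=2/9, b=Δ1−h1·(2M1+M2)/6=1/3
seg 2: a=-1, c=M2/2=1, d=(M3−M2)/(6·1)=-1/3, b=Δ2−h2·(2M2+M3)/6=1/3
t_q=13/4 → seg 1, τ=9/4; S=1+1/3·τ+-1·τ²+2/9·τ³=-25/32

  seg 0: a=0 b=4/3 c=0 d=-1/3
  seg 1: a=1 b=1/3 c=-1 d=2/9
  seg 2: a=-1 b=1/3 c=1 d=-1/3
S(13/4) = -25/32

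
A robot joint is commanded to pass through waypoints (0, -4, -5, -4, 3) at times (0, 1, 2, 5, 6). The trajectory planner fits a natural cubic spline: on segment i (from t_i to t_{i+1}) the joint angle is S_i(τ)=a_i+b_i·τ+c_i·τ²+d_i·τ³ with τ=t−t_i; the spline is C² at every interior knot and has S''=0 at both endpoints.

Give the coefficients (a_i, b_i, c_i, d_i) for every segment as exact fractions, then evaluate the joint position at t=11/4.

  seg 0: a=0 b=-3067/636 c=0 d=523/636
  seg 1: a=-4 b=-749/318 c=523/212 d=-707/636
  seg 2: a=-5 b=-481/636 c=-46/53 d=87/212
  seg 3: a=-4 b=1627/318 c=599/212 d=-599/636
S(11/4) = -79811/13568

Δ: Δ0=-4, Δ1=-1, Δ2=1/3, Δ3=7
row 1: diag=4, rhs=18; c'=1/4, d'=9/2
row 2: denom=8−1·1/4=31/4; d'=(8−1·9/2)/(31/4)=14/31
row 3: denom=8−3·12/31=212/31; d'=(40−3·14/31)/(212/31)=599/106
back: M3=599/106
back: M2=14/31−12/31·599/106=-92/53
back: M1=9/2−1/4·-92/53=523/106
M: M0=0, M1=523/106, M2=-92/53, M3=599/106, M4=0
seg 0: a=0, c=M0/2=0, d=(M1−M0)/(6·1)=523/636, b=Δ0−h0·(2M0+M1)/6=-3067/636
seg 1: a=-4, c=M1/2=523/212, d=(M2−M1)/(6·1)=-707/636, b=Δ1−h1·(2M1+M2)/6=-749/318
seg 2: a=-5, c=M2/2=-46/53, d=(M3−M2)/(6·3)=87/212, b=Δ2−h2·(2M2+M3)/6=-481/636
seg 3: a=-4, c=M3/2=599/212, d=(M4−M3)/(6·1)=-599/636, b=Δ3−h3·(2M3+M4)/6=1627/318
t_q=11/4 → seg 2, τ=3/4; S=-5+-481/636·τ+-46/53·τ²+87/212·τ³=-79811/13568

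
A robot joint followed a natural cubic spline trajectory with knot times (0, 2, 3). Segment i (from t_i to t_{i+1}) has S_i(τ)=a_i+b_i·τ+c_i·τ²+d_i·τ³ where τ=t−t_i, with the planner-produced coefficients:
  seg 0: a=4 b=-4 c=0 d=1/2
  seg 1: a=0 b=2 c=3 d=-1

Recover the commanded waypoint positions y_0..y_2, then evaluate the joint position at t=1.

y_0=4 y_1=0 y_2=4
S(1) = 1/2

y_0 = S_0(0) = a_0 = 4
y_1 = S_1(0) = a_1 = 0
y_2 = S_1(1) = 4
t_q=1 is in segment 0 (τ=1); S_0(τ)=1/2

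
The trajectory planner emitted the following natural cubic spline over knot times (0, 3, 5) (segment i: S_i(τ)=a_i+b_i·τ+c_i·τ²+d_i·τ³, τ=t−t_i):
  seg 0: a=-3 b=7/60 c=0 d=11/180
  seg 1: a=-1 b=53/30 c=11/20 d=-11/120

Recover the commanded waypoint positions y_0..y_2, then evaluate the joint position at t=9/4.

y_0=-3 y_1=-1 y_2=4
S(9/4) = -2613/1280

y_0 = S_0(0) = a_0 = -3
y_1 = S_1(0) = a_1 = -1
y_2 = S_1(2) = 4
t_q=9/4 is in segment 0 (τ=9/4); S_0(τ)=-2613/1280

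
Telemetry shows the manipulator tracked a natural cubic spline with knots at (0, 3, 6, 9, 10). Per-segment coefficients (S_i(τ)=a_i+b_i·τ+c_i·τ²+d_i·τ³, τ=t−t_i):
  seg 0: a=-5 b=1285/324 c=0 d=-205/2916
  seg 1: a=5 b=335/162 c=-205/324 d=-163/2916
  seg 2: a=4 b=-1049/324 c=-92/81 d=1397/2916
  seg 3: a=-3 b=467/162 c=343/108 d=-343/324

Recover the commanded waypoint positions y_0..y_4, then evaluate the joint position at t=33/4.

y_0 = S_0(0) = a_0 = -5
y_1 = S_1(0) = a_1 = 5
y_2 = S_2(0) = a_2 = 4
y_3 = S_3(0) = a_3 = -3
y_4 = S_3(1) = 2
t_q=33/4 is in segment 2 (τ=9/4); S_2(τ)=-8243/2304

y_0=-5 y_1=5 y_2=4 y_3=-3 y_4=2
S(33/4) = -8243/2304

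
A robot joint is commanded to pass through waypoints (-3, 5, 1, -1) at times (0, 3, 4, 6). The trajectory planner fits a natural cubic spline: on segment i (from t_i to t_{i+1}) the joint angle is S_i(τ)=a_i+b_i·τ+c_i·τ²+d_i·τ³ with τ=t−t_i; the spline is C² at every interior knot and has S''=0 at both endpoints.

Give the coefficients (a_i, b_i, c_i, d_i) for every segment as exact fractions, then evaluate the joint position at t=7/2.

  seg 0: a=-3 b=763/141 c=0 d=-43/141
  seg 1: a=5 b=-398/141 c=-129/47 d=221/141
  seg 2: a=1 b=-509/141 c=92/47 d=-46/141
S(7/2) = 1165/376

Δ: Δ0=8/3, Δ1=-4, Δ2=-1
row 1: diag=8, rhs=-40; c'=1/8, d'=-5
row 2: denom=6−1·1/8=47/8; d'=(18−1·-5)/(47/8)=184/47
back: M2=184/47
back: M1=-5−1/8·184/47=-258/47
M: M0=0, M1=-258/47, M2=184/47, M3=0
seg 0: a=-3, c=M0/2=0, d=(M1−M0)/(6·3)=-43/141, b=Δ0−h0·(2M0+M1)/6=763/141
seg 1: a=5, c=M1/2=-129/47, d=(M2−M1)/(6·1)=221/141, b=Δ1−h1·(2M1+M2)/6=-398/141
seg 2: a=1, c=M2/2=92/47, d=(M3−M2)/(6·2)=-46/141, b=Δ2−h2·(2M2+M3)/6=-509/141
t_q=7/2 → seg 1, τ=1/2; S=5+-398/141·τ+-129/47·τ²+221/141·τ³=1165/376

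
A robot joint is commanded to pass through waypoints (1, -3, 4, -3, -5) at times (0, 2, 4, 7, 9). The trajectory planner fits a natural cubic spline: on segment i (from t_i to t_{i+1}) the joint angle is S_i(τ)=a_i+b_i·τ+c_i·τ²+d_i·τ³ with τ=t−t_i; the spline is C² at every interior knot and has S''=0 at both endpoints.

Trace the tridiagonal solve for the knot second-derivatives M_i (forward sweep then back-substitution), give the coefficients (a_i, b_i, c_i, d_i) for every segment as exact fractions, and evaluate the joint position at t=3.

Δ: Δ0=-2, Δ1=7/2, Δ2=-7/3, Δ3=-1
row 1: diag=8, rhs=33; c'=1/4, d'=33/8
row 2: denom=10−2·1/4=19/2; d'=(-35−2·33/8)/(19/2)=-173/38
row 3: denom=10−3·6/19=172/19; d'=(8−3·-173/38)/(172/19)=823/344
back: M3=823/344
back: M2=-173/38−6/19·823/344=-913/172
back: M1=33/8−1/4·-913/172=3751/688
M: M0=0, M1=3751/688, M2=-913/172, M3=823/344, M4=0
seg 0: a=1, c=M0/2=0, d=(M1−M0)/(6·2)=3751/8256, b=Δ0−h0·(2M0+M1)/6=-7879/2064
seg 1: a=-3, c=M1/2=3751/1376, d=(M2−M1)/(6·2)=-7403/8256, b=Δ1−h1·(2M1+M2)/6=1687/1032
seg 2: a=4, c=M2/2=-913/344, d=(M3−M2)/(6·3)=883/2064, b=Δ2−h2·(2M2+M3)/6=3671/2064
seg 3: a=-3, c=M3/2=823/688, d=(M4−M3)/(6·2)=-823/4128, b=Δ3−h3·(2M3+M4)/6=-1339/516
t_q=3 → seg 1, τ=1; S=-3+1687/1032·τ+3751/1376·τ²+-7403/8256·τ³=1277/2752

  seg 0: a=1 b=-7879/2064 c=0 d=3751/8256
  seg 1: a=-3 b=1687/1032 c=3751/1376 d=-7403/8256
  seg 2: a=4 b=3671/2064 c=-913/344 d=883/2064
  seg 3: a=-3 b=-1339/516 c=823/688 d=-823/4128
S(3) = 1277/2752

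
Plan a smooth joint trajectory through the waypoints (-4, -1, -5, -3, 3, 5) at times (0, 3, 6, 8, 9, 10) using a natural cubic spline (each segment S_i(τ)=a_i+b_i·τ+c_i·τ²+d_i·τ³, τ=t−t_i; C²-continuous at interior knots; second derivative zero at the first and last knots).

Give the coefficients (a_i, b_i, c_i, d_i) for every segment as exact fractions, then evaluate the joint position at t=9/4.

Δ: Δ0=1, Δ1=-4/3, Δ2=1, Δ3=6, Δ4=2
row 1: diag=12, rhs=-14; c'=1/4, d'=-7/6
row 2: denom=10−3·1/4=37/4; d'=(14−3·-7/6)/(37/4)=70/37
row 3: denom=6−2·8/37=206/37; d'=(30−2·70/37)/(206/37)=485/103
row 4: denom=4−1·37/206=787/206; d'=(-24−1·485/103)/(787/206)=-5914/787
back: M4=-5914/787
back: M3=485/103−37/206·-5914/787=4768/787
back: M2=70/37−8/37·4768/787=458/787
back: M1=-7/6−1/4·458/787=-3098/2361
M: M0=0, M1=-3098/2361, M2=458/787, M3=4768/787, M4=-5914/787, M5=0
seg 0: a=-4, c=M0/2=0, d=(M1−M0)/(6·3)=-1549/21249, b=Δ0−h0·(2M0+M1)/6=3910/2361
seg 1: a=-1, c=M1/2=-1549/2361, d=(M2−M1)/(6·3)=2236/21249, b=Δ1−h1·(2M1+M2)/6=-737/2361
seg 2: a=-5, c=M2/2=229/787, d=(M3−M2)/(6·2)=2155/4722, b=Δ2−h2·(2M2+M3)/6=-3323/2361
seg 3: a=-3, c=M3/2=2384/787, d=(M4−M3)/(6·1)=-5341/2361, b=Δ3−h3·(2M3+M4)/6=12355/2361
seg 4: a=3, c=M4/2=-2957/787, d=(M5−M4)/(6·1)=2957/2361, b=Δ4−h4·(2M4+M5)/6=10636/2361
t_q=9/4 → seg 0, τ=9/4; S=-4+3910/2361·τ+0·τ²+-1549/21249·τ³=-55615/50368

  seg 0: a=-4 b=3910/2361 c=0 d=-1549/21249
  seg 1: a=-1 b=-737/2361 c=-1549/2361 d=2236/21249
  seg 2: a=-5 b=-3323/2361 c=229/787 d=2155/4722
  seg 3: a=-3 b=12355/2361 c=2384/787 d=-5341/2361
  seg 4: a=3 b=10636/2361 c=-2957/787 d=2957/2361
S(9/4) = -55615/50368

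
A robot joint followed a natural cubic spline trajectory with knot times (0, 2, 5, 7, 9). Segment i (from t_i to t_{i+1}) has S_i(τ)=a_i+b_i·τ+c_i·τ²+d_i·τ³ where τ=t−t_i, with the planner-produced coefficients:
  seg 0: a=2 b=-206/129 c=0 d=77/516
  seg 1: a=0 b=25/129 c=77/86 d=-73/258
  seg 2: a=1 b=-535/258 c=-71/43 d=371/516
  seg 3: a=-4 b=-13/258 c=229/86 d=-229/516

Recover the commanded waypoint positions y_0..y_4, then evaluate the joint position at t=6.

y_0 = S_0(0) = a_0 = 2
y_1 = S_1(0) = a_1 = 0
y_2 = S_2(0) = a_2 = 1
y_3 = S_3(0) = a_3 = -4
y_4 = S_3(2) = 3
t_q=6 is in segment 2 (τ=1); S_2(τ)=-345/172

y_0=2 y_1=0 y_2=1 y_3=-4 y_4=3
S(6) = -345/172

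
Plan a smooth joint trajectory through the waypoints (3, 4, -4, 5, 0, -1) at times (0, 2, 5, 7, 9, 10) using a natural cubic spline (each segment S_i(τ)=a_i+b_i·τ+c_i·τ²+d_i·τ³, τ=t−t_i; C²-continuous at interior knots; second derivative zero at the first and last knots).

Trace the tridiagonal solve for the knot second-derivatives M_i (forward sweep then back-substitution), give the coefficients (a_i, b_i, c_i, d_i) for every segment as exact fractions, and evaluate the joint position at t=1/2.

Δ: Δ0=1/2, Δ1=-8/3, Δ2=9/2, Δ3=-5/2, Δ4=-1
row 1: diag=10, rhs=-19; c'=3/10, d'=-19/10
row 2: denom=10−3·3/10=91/10; d'=(43−3·-19/10)/(91/10)=487/91
row 3: denom=8−2·20/91=688/91; d'=(-42−2·487/91)/(688/91)=-1199/172
row 4: denom=6−2·91/344=941/172; d'=(9−2·-1199/172)/(941/172)=3946/941
back: M4=3946/941
back: M3=-1199/172−91/344·3946/941=-15207/1882
back: M2=487/91−20/91·-15207/1882=6707/941
back: M1=-19/10−3/10·6707/941=-3800/941
M: M0=0, M1=-3800/941, M2=6707/941, M3=-15207/1882, M4=3946/941, M5=0
seg 0: a=3, c=M0/2=0, d=(M1−M0)/(6·2)=-950/2823, b=Δ0−h0·(2M0+M1)/6=10423/5646
seg 1: a=4, c=M1/2=-1900/941, d=(M2−M1)/(6·3)=10507/16938, b=Δ1−h1·(2M1+M2)/6=-12377/5646
seg 2: a=-4, c=M2/2=6707/1882, d=(M3−M2)/(6·2)=-28621/22584, b=Δ2−h2·(2M2+M3)/6=6893/2823
seg 3: a=5, c=M3/2=-15207/3764, d=(M4−M3)/(6·2)=23099/22584, b=Δ3−h3·(2M3+M4)/6=8407/5646
seg 4: a=0, c=M4/2=1973/941, d=(M5−M4)/(6·1)=-1973/2823, b=Δ4−h4·(2M4+M5)/6=-6769/2823
t_q=1/2 → seg 0, τ=1/2; S=3+10423/5646·τ+0·τ²+-950/2823·τ³=3652/941

  seg 0: a=3 b=10423/5646 c=0 d=-950/2823
  seg 1: a=4 b=-12377/5646 c=-1900/941 d=10507/16938
  seg 2: a=-4 b=6893/2823 c=6707/1882 d=-28621/22584
  seg 3: a=5 b=8407/5646 c=-15207/3764 d=23099/22584
  seg 4: a=0 b=-6769/2823 c=1973/941 d=-1973/2823
S(1/2) = 3652/941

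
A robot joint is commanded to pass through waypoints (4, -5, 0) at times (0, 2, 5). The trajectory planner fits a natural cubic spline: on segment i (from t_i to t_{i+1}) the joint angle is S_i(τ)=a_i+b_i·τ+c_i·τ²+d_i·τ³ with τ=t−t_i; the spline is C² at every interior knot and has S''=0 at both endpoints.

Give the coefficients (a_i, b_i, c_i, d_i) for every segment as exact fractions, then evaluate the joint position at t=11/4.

Δ: Δ0=-9/2, Δ1=5/3
row 1: diag=10, rhs=37; c'=3/10, d'=37/10
back: M1=37/10
M: M0=0, M1=37/10, M2=0
seg 0: a=4, c=M0/2=0, d=(M1−M0)/(6·2)=37/120, b=Δ0−h0·(2M0+M1)/6=-86/15
seg 1: a=-5, c=M1/2=37/20, d=(M2−M1)/(6·3)=-37/180, b=Δ1−h1·(2M1+M2)/6=-61/30
t_q=11/4 → seg 1, τ=3/4; S=-5+-61/30·τ+37/20·τ²+-37/180·τ³=-7131/1280

  seg 0: a=4 b=-86/15 c=0 d=37/120
  seg 1: a=-5 b=-61/30 c=37/20 d=-37/180
S(11/4) = -7131/1280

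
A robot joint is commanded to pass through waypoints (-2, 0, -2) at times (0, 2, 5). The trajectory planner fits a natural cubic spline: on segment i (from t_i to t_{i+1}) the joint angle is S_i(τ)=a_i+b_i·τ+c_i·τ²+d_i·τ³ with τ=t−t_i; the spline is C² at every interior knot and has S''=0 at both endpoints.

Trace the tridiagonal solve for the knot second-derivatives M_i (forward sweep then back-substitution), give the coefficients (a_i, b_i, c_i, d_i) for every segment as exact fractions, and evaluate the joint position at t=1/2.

Δ: Δ0=1, Δ1=-2/3
row 1: diag=10, rhs=-10; c'=3/10, d'=-1
back: M1=-1
M: M0=0, M1=-1, M2=0
seg 0: a=-2, c=M0/2=0, d=(M1−M0)/(6·2)=-1/12, b=Δ0−h0·(2M0+M1)/6=4/3
seg 1: a=0, c=M1/2=-1/2, d=(M2−M1)/(6·3)=1/18, b=Δ1−h1·(2M1+M2)/6=1/3
t_q=1/2 → seg 0, τ=1/2; S=-2+4/3·τ+0·τ²+-1/12·τ³=-43/32

  seg 0: a=-2 b=4/3 c=0 d=-1/12
  seg 1: a=0 b=1/3 c=-1/2 d=1/18
S(1/2) = -43/32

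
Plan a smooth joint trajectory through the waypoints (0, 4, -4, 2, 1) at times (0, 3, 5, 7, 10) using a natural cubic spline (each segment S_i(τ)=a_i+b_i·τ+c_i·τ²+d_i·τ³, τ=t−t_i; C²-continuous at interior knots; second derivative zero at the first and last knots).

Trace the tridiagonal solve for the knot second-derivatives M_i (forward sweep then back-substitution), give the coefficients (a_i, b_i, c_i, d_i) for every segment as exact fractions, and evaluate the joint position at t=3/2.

  seg 0: a=0 b=659/180 c=0 d=-419/1620
  seg 1: a=4 b=-299/90 c=-419/180 d=179/180
  seg 2: a=-4 b=-7/10 c=131/36 d=-161/180
  seg 3: a=2 b=281/90 c=-311/180 d=311/1620
S(3/2) = 739/160

Δ: Δ0=4/3, Δ1=-4, Δ2=3, Δ3=-1/3
row 1: diag=10, rhs=-32; c'=1/5, d'=-16/5
row 2: denom=8−2·1/5=38/5; d'=(42−2·-16/5)/(38/5)=121/19
row 3: denom=10−2·5/19=180/19; d'=(-20−2·121/19)/(180/19)=-311/90
back: M3=-311/90
back: M2=121/19−5/19·-311/90=131/18
back: M1=-16/5−1/5·131/18=-419/90
M: M0=0, M1=-419/90, M2=131/18, M3=-311/90, M4=0
seg 0: a=0, c=M0/2=0, d=(M1−M0)/(6·3)=-419/1620, b=Δ0−h0·(2M0+M1)/6=659/180
seg 1: a=4, c=M1/2=-419/180, d=(M2−M1)/(6·2)=179/180, b=Δ1−h1·(2M1+M2)/6=-299/90
seg 2: a=-4, c=M2/2=131/36, d=(M3−M2)/(6·2)=-161/180, b=Δ2−h2·(2M2+M3)/6=-7/10
seg 3: a=2, c=M3/2=-311/180, d=(M4−M3)/(6·3)=311/1620, b=Δ3−h3·(2M3+M4)/6=281/90
t_q=3/2 → seg 0, τ=3/2; S=0+659/180·τ+0·τ²+-419/1620·τ³=739/160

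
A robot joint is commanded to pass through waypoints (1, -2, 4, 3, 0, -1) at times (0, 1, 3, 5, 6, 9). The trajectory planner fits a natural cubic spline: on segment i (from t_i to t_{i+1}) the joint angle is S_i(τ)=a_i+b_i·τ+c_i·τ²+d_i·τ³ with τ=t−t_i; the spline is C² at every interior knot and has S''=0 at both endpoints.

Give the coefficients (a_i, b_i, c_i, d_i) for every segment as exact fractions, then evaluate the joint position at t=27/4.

  seg 0: a=1 b=-23791/5628 c=0 d=6907/5628
  seg 1: a=-2 b=-1535/2814 c=6907/1876 d=-1343/1407
  seg 2: a=4 b=7675/2814 c=-3837/1876 d=347/1608
  seg 3: a=3 b=-4030/1407 c=-352/469 d=865/1407
  seg 4: a=0 b=-3547/1407 c=513/469 d=-57/469
S(27/4) = -5689/4288

Δ: Δ0=-3, Δ1=3, Δ2=-1/2, Δ3=-3, Δ4=-1/3
row 1: diag=6, rhs=36; c'=1/3, d'=6
row 2: denom=8−2·1/3=22/3; d'=(-21−2·6)/(22/3)=-9/2
row 3: denom=6−2·3/11=60/11; d'=(-15−2·-9/2)/(60/11)=-11/10
row 4: denom=8−1·11/60=469/60; d'=(16−1·-11/10)/(469/60)=1026/469
back: M4=1026/469
back: M3=-11/10−11/60·1026/469=-704/469
back: M2=-9/2−3/11·-704/469=-3837/938
back: M1=6−1/3·-3837/938=6907/938
M: M0=0, M1=6907/938, M2=-3837/938, M3=-704/469, M4=1026/469, M5=0
seg 0: a=1, c=M0/2=0, d=(M1−M0)/(6·1)=6907/5628, b=Δ0−h0·(2M0+M1)/6=-23791/5628
seg 1: a=-2, c=M1/2=6907/1876, d=(M2−M1)/(6·2)=-1343/1407, b=Δ1−h1·(2M1+M2)/6=-1535/2814
seg 2: a=4, c=M2/2=-3837/1876, d=(M3−M2)/(6·2)=347/1608, b=Δ2−h2·(2M2+M3)/6=7675/2814
seg 3: a=3, c=M3/2=-352/469, d=(M4−M3)/(6·1)=865/1407, b=Δ3−h3·(2M3+M4)/6=-4030/1407
seg 4: a=0, c=M4/2=513/469, d=(M5−M4)/(6·3)=-57/469, b=Δ4−h4·(2M4+M5)/6=-3547/1407
t_q=27/4 → seg 4, τ=3/4; S=0+-3547/1407·τ+513/469·τ²+-57/469·τ³=-5689/4288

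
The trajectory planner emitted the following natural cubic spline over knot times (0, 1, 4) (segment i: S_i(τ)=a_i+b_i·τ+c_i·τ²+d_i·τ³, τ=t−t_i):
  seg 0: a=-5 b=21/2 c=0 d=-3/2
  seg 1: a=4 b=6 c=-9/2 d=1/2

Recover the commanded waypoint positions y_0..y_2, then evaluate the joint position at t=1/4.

y_0 = S_0(0) = a_0 = -5
y_1 = S_1(0) = a_1 = 4
y_2 = S_1(3) = -5
t_q=1/4 is in segment 0 (τ=1/4); S_0(τ)=-307/128

y_0=-5 y_1=4 y_2=-5
S(1/4) = -307/128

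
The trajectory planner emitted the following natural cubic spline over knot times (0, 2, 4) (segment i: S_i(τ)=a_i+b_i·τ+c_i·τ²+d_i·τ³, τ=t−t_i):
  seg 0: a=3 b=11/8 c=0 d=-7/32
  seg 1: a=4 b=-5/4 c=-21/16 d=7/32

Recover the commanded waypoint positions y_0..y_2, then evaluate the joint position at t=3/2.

y_0 = S_0(0) = a_0 = 3
y_1 = S_1(0) = a_1 = 4
y_2 = S_1(2) = -2
t_q=3/2 is in segment 0 (τ=3/2); S_0(τ)=1107/256

y_0=3 y_1=4 y_2=-2
S(3/2) = 1107/256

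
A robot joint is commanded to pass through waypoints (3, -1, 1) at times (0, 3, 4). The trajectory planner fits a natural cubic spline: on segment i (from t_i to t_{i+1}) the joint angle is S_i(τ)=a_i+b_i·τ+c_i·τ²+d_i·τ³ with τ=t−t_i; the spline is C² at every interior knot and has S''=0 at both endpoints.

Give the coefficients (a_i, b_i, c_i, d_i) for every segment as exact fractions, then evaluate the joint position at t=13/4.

Δ: Δ0=-4/3, Δ1=2
row 1: diag=8, rhs=20; c'=1/8, d'=5/2
back: M1=5/2
M: M0=0, M1=5/2, M2=0
seg 0: a=3, c=M0/2=0, d=(M1−M0)/(6·3)=5/36, b=Δ0−h0·(2M0+M1)/6=-31/12
seg 1: a=-1, c=M1/2=5/4, d=(M2−M1)/(6·1)=-5/12, b=Δ1−h1·(2M1+M2)/6=7/6
t_q=13/4 → seg 1, τ=1/4; S=-1+7/6·τ+5/4·τ²+-5/12·τ³=-163/256

  seg 0: a=3 b=-31/12 c=0 d=5/36
  seg 1: a=-1 b=7/6 c=5/4 d=-5/12
S(13/4) = -163/256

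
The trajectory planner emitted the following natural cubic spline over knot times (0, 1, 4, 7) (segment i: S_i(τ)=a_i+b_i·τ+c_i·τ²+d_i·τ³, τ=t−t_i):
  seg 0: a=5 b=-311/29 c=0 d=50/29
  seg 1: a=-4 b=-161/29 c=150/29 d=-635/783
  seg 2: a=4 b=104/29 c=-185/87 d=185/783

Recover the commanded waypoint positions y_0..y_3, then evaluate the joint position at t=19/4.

y_0=5 y_1=-4 y_2=4 y_3=2
S(19/4) = 10381/1856

y_0 = S_0(0) = a_0 = 5
y_1 = S_1(0) = a_1 = -4
y_2 = S_2(0) = a_2 = 4
y_3 = S_2(3) = 2
t_q=19/4 is in segment 2 (τ=3/4); S_2(τ)=10381/1856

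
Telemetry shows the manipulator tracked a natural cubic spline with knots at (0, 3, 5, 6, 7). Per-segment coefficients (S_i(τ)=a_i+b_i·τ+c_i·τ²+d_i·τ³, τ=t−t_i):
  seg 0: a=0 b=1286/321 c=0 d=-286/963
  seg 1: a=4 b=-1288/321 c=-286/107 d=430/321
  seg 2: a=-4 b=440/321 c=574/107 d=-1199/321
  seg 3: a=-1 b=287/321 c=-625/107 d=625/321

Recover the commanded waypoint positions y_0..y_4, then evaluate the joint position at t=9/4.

y_0=0 y_1=4 y_2=-4 y_3=-1 y_4=-4
S(9/4) = 19281/3424

y_0 = S_0(0) = a_0 = 0
y_1 = S_1(0) = a_1 = 4
y_2 = S_2(0) = a_2 = -4
y_3 = S_3(0) = a_3 = -1
y_4 = S_3(1) = -4
t_q=9/4 is in segment 0 (τ=9/4); S_0(τ)=19281/3424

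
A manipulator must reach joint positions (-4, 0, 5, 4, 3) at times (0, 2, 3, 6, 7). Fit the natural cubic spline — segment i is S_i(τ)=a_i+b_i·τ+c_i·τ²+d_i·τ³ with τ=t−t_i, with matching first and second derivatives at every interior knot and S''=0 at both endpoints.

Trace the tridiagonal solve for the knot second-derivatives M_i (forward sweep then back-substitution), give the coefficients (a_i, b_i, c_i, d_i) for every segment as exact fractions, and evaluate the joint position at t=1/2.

  seg 0: a=-4 b=349/483 c=0 d=617/1932
  seg 1: a=0 b=2200/483 c=617/322 d=-203/138
  seg 2: a=5 b=3839/966 c=-402/161 d=1025/2898
  seg 3: a=4 b=-704/483 c=221/322 d=-221/966
S(1/2) = -18541/5152

Δ: Δ0=2, Δ1=5, Δ2=-1/3, Δ3=-1
row 1: diag=6, rhs=18; c'=1/6, d'=3
row 2: denom=8−1·1/6=47/6; d'=(-32−1·3)/(47/6)=-210/47
row 3: denom=8−3·18/47=322/47; d'=(-4−3·-210/47)/(322/47)=221/161
back: M3=221/161
back: M2=-210/47−18/47·221/161=-804/161
back: M1=3−1/6·-804/161=617/161
M: M0=0, M1=617/161, M2=-804/161, M3=221/161, M4=0
seg 0: a=-4, c=M0/2=0, d=(M1−M0)/(6·2)=617/1932, b=Δ0−h0·(2M0+M1)/6=349/483
seg 1: a=0, c=M1/2=617/322, d=(M2−M1)/(6·1)=-203/138, b=Δ1−h1·(2M1+M2)/6=2200/483
seg 2: a=5, c=M2/2=-402/161, d=(M3−M2)/(6·3)=1025/2898, b=Δ2−h2·(2M2+M3)/6=3839/966
seg 3: a=4, c=M3/2=221/322, d=(M4−M3)/(6·1)=-221/966, b=Δ3−h3·(2M3+M4)/6=-704/483
t_q=1/2 → seg 0, τ=1/2; S=-4+349/483·τ+0·τ²+617/1932·τ³=-18541/5152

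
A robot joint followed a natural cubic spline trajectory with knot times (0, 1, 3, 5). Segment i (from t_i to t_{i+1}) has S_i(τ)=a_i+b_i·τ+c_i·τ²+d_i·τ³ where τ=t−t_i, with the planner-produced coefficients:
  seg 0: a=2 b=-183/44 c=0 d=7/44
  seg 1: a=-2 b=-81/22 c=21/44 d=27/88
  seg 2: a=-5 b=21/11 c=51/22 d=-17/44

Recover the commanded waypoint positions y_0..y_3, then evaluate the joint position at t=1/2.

y_0 = S_0(0) = a_0 = 2
y_1 = S_1(0) = a_1 = -2
y_2 = S_2(0) = a_2 = -5
y_3 = S_2(2) = 5
t_q=1/2 is in segment 0 (τ=1/2); S_0(τ)=-21/352

y_0=2 y_1=-2 y_2=-5 y_3=5
S(1/2) = -21/352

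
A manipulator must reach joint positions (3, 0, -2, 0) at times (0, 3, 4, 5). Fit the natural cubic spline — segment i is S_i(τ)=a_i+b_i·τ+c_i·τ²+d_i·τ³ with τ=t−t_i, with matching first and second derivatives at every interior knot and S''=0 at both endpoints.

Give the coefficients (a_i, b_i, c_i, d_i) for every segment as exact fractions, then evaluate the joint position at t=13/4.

Δ: Δ0=-1, Δ1=-2, Δ2=2
row 1: diag=8, rhs=-6; c'=1/8, d'=-3/4
row 2: denom=4−1·1/8=31/8; d'=(24−1·-3/4)/(31/8)=198/31
back: M2=198/31
back: M1=-3/4−1/8·198/31=-48/31
M: M0=0, M1=-48/31, M2=198/31, M3=0
seg 0: a=3, c=M0/2=0, d=(M1−M0)/(6·3)=-8/93, b=Δ0−h0·(2M0+M1)/6=-7/31
seg 1: a=0, c=M1/2=-24/31, d=(M2−M1)/(6·1)=41/31, b=Δ1−h1·(2M1+M2)/6=-79/31
seg 2: a=-2, c=M2/2=99/31, d=(M3−M2)/(6·1)=-33/31, b=Δ2−h2·(2M2+M3)/6=-4/31
t_q=13/4 → seg 1, τ=1/4; S=0+-79/31·τ+-24/31·τ²+41/31·τ³=-1319/1984

  seg 0: a=3 b=-7/31 c=0 d=-8/93
  seg 1: a=0 b=-79/31 c=-24/31 d=41/31
  seg 2: a=-2 b=-4/31 c=99/31 d=-33/31
S(13/4) = -1319/1984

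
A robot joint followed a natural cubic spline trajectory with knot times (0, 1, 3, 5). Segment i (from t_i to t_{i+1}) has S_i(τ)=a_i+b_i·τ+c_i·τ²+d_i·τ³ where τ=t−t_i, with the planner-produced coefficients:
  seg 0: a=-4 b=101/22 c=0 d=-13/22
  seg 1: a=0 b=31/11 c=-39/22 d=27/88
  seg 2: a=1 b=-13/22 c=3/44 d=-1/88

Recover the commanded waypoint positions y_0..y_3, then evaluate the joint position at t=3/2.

y_0=-4 y_1=0 y_2=1 y_3=0
S(3/2) = 707/704

y_0 = S_0(0) = a_0 = -4
y_1 = S_1(0) = a_1 = 0
y_2 = S_2(0) = a_2 = 1
y_3 = S_2(2) = 0
t_q=3/2 is in segment 1 (τ=1/2); S_1(τ)=707/704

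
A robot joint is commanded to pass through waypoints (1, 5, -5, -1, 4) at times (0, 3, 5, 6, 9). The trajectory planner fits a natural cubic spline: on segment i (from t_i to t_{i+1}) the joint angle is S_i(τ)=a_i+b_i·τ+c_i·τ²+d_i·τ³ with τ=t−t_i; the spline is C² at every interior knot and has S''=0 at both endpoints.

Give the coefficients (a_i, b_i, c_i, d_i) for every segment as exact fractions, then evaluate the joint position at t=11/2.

  seg 0: a=1 b=641/146 c=0 d=-1339/3942
  seg 1: a=5 b=-349/73 c=-1339/438 d=1291/876
  seg 2: a=-5 b=148/219 c=1267/219 d=-539/219
  seg 3: a=-1 b=355/73 c=-350/219 d=350/1971
S(11/2) = -6173/1752

Δ: Δ0=4/3, Δ1=-5, Δ2=4, Δ3=5/3
row 1: diag=10, rhs=-38; c'=1/5, d'=-19/5
row 2: denom=6−2·1/5=28/5; d'=(54−2·-19/5)/(28/5)=11
row 3: denom=8−1·5/28=219/28; d'=(-14−1·11)/(219/28)=-700/219
back: M3=-700/219
back: M2=11−5/28·-700/219=2534/219
back: M1=-19/5−1/5·2534/219=-1339/219
M: M0=0, M1=-1339/219, M2=2534/219, M3=-700/219, M4=0
seg 0: a=1, c=M0/2=0, d=(M1−M0)/(6·3)=-1339/3942, b=Δ0−h0·(2M0+M1)/6=641/146
seg 1: a=5, c=M1/2=-1339/438, d=(M2−M1)/(6·2)=1291/876, b=Δ1−h1·(2M1+M2)/6=-349/73
seg 2: a=-5, c=M2/2=1267/219, d=(M3−M2)/(6·1)=-539/219, b=Δ2−h2·(2M2+M3)/6=148/219
seg 3: a=-1, c=M3/2=-350/219, d=(M4−M3)/(6·3)=350/1971, b=Δ3−h3·(2M3+M4)/6=355/73
t_q=11/2 → seg 2, τ=1/2; S=-5+148/219·τ+1267/219·τ²+-539/219·τ³=-6173/1752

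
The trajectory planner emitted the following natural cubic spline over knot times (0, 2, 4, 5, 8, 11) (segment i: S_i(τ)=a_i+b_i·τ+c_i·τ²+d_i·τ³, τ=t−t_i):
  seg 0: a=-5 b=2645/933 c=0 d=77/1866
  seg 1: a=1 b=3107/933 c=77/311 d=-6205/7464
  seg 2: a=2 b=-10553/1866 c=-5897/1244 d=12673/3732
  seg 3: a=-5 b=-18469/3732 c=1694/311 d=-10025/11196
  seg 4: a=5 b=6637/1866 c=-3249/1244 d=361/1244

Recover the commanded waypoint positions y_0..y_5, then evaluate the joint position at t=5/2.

y_0 = S_0(0) = a_0 = -5
y_1 = S_1(0) = a_1 = 1
y_2 = S_2(0) = a_2 = 2
y_3 = S_3(0) = a_3 = -5
y_4 = S_4(0) = a_4 = 5
y_5 = S_4(3) = 0
t_q=5/2 is in segment 1 (τ=1/2); S_1(τ)=52209/19904

y_0=-5 y_1=1 y_2=2 y_3=-5 y_4=5 y_5=0
S(5/2) = 52209/19904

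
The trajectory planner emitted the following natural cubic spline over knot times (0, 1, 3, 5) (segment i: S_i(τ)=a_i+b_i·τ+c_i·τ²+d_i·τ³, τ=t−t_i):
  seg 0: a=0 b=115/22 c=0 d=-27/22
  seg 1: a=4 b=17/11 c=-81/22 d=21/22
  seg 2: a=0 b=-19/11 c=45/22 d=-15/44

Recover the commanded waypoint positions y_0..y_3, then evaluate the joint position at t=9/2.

y_0=0 y_1=4 y_2=0 y_3=2
S(9/2) = 303/352

y_0 = S_0(0) = a_0 = 0
y_1 = S_1(0) = a_1 = 4
y_2 = S_2(0) = a_2 = 0
y_3 = S_2(2) = 2
t_q=9/2 is in segment 2 (τ=3/2); S_2(τ)=303/352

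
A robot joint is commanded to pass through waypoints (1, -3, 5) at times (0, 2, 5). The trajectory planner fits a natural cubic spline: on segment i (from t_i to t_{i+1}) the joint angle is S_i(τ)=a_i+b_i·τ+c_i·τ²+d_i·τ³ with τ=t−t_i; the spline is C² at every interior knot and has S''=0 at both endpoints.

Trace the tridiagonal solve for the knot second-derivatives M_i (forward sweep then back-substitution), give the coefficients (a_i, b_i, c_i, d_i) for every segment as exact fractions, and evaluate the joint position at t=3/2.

  seg 0: a=1 b=-44/15 c=0 d=7/30
  seg 1: a=-3 b=-2/15 c=7/5 d=-7/45
S(3/2) = -209/80

Δ: Δ0=-2, Δ1=8/3
row 1: diag=10, rhs=28; c'=3/10, d'=14/5
back: M1=14/5
M: M0=0, M1=14/5, M2=0
seg 0: a=1, c=M0/2=0, d=(M1−M0)/(6·2)=7/30, b=Δ0−h0·(2M0+M1)/6=-44/15
seg 1: a=-3, c=M1/2=7/5, d=(M2−M1)/(6·3)=-7/45, b=Δ1−h1·(2M1+M2)/6=-2/15
t_q=3/2 → seg 0, τ=3/2; S=1+-44/15·τ+0·τ²+7/30·τ³=-209/80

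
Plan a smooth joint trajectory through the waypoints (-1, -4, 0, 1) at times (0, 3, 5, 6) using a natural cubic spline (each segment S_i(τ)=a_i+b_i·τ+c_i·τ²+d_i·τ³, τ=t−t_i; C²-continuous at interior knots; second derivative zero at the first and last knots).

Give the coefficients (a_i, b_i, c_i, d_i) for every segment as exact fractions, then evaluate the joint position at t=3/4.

Δ: Δ0=-1, Δ1=2, Δ2=1
row 1: diag=10, rhs=18; c'=1/5, d'=9/5
row 2: denom=6−2·1/5=28/5; d'=(-6−2·9/5)/(28/5)=-12/7
back: M2=-12/7
back: M1=9/5−1/5·-12/7=15/7
M: M0=0, M1=15/7, M2=-12/7, M3=0
seg 0: a=-1, c=M0/2=0, d=(M1−M0)/(6·3)=5/42, b=Δ0−h0·(2M0+M1)/6=-29/14
seg 1: a=-4, c=M1/2=15/14, d=(M2−M1)/(6·2)=-9/28, b=Δ1−h1·(2M1+M2)/6=8/7
seg 2: a=0, c=M2/2=-6/7, d=(M3−M2)/(6·1)=2/7, b=Δ2−h2·(2M2+M3)/6=11/7
t_q=3/4 → seg 0, τ=3/4; S=-1+-29/14·τ+0·τ²+5/42·τ³=-2243/896

  seg 0: a=-1 b=-29/14 c=0 d=5/42
  seg 1: a=-4 b=8/7 c=15/14 d=-9/28
  seg 2: a=0 b=11/7 c=-6/7 d=2/7
S(3/4) = -2243/896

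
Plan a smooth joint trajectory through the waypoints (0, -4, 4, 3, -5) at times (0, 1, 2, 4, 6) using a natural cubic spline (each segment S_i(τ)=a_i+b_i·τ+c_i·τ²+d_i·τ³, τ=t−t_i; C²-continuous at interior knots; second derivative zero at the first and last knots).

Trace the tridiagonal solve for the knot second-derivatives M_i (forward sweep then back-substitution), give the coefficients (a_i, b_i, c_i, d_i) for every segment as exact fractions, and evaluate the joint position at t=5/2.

Δ: Δ0=-4, Δ1=8, Δ2=-1/2, Δ3=-4
row 1: diag=4, rhs=72; c'=1/4, d'=18
row 2: denom=6−1·1/4=23/4; d'=(-51−1·18)/(23/4)=-12
row 3: denom=8−2·8/23=168/23; d'=(-21−2·-12)/(168/23)=23/56
back: M3=23/56
back: M2=-12−8/23·23/56=-85/7
back: M1=18−1/4·-85/7=589/28
M: M0=0, M1=589/28, M2=-85/7, M3=23/56, M4=0
seg 0: a=0, c=M0/2=0, d=(M1−M0)/(6·1)=589/168, b=Δ0−h0·(2M0+M1)/6=-1261/168
seg 1: a=-4, c=M1/2=589/56, d=(M2−M1)/(6·1)=-929/168, b=Δ1−h1·(2M1+M2)/6=253/84
seg 2: a=4, c=M2/2=-85/14, d=(M3−M2)/(6·2)=703/672, b=Δ2−h2·(2M2+M3)/6=179/24
seg 3: a=3, c=M3/2=23/112, d=(M4−M3)/(6·2)=-23/672, b=Δ3−h3·(2M3+M4)/6=-359/84
t_q=5/2 → seg 2, τ=1/2; S=4+179/24·τ+-85/14·τ²+703/672·τ³=11365/1792

  seg 0: a=0 b=-1261/168 c=0 d=589/168
  seg 1: a=-4 b=253/84 c=589/56 d=-929/168
  seg 2: a=4 b=179/24 c=-85/14 d=703/672
  seg 3: a=3 b=-359/84 c=23/112 d=-23/672
S(5/2) = 11365/1792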